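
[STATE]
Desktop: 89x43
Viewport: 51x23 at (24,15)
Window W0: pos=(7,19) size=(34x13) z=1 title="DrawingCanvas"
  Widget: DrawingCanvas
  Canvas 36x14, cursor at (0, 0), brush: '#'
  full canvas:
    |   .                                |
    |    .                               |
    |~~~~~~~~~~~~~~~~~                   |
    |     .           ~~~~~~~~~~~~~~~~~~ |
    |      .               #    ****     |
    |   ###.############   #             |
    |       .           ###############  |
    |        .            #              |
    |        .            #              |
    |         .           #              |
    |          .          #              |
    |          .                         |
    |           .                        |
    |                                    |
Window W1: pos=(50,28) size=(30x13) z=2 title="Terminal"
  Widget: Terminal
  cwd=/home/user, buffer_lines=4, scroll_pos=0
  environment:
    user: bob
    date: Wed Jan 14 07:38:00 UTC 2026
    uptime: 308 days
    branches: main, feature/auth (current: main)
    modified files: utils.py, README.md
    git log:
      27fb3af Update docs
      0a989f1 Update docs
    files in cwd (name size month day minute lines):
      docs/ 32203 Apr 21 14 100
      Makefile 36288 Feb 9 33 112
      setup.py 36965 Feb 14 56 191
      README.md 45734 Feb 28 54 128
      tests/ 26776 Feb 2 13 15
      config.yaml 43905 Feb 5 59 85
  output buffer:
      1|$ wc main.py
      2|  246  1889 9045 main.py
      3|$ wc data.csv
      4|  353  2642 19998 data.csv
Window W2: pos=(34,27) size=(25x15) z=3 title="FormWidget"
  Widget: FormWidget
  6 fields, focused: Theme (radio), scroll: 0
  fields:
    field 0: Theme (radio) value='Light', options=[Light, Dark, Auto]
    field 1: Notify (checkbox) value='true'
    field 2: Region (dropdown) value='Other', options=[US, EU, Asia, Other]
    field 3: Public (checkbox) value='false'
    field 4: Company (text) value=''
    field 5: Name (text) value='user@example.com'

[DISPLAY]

                                                   
                                                   
                                                   
                                                   
━━━━━━━━━━━━━━━━┓                                  
                ┃                                  
────────────────┨                                  
                ┃                                  
                ┃                                  
~               ┃                                  
 ~~~~~~~~~~~~~~~┃                                  
      #    **** ┃                                  
###   #   ┏━━━━━━━━━━━━━━━━━━━━━━━┓                
   #######┃ FormWidget            ┃━━━━━━━━━━━━━━━━
     #    ┠───────────────────────┨l               
     #    ┃> Theme:      (●) Light┃────────────────
━━━━━━━━━━┃  Notify:     [x]      ┃n.py            
          ┃  Region:     [Other ▼]┃889 9045 main.py
          ┃  Public:     [ ]      ┃a.csv           
          ┃  Company:    [       ]┃642 19998 data.c
          ┃  Name:       [user@ex]┃                
          ┃                       ┃                
          ┃                       ┃                


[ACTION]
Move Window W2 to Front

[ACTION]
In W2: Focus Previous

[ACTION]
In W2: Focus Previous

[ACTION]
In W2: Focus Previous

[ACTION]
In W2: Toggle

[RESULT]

                                                   
                                                   
                                                   
                                                   
━━━━━━━━━━━━━━━━┓                                  
                ┃                                  
────────────────┨                                  
                ┃                                  
                ┃                                  
~               ┃                                  
 ~~~~~~~~~~~~~~~┃                                  
      #    **** ┃                                  
###   #   ┏━━━━━━━━━━━━━━━━━━━━━━━┓                
   #######┃ FormWidget            ┃━━━━━━━━━━━━━━━━
     #    ┠───────────────────────┨l               
     #    ┃  Theme:      (●) Light┃────────────────
━━━━━━━━━━┃  Notify:     [x]      ┃n.py            
          ┃  Region:     [Other ▼]┃889 9045 main.py
          ┃> Public:     [x]      ┃a.csv           
          ┃  Company:    [       ]┃642 19998 data.c
          ┃  Name:       [user@ex]┃                
          ┃                       ┃                
          ┃                       ┃                


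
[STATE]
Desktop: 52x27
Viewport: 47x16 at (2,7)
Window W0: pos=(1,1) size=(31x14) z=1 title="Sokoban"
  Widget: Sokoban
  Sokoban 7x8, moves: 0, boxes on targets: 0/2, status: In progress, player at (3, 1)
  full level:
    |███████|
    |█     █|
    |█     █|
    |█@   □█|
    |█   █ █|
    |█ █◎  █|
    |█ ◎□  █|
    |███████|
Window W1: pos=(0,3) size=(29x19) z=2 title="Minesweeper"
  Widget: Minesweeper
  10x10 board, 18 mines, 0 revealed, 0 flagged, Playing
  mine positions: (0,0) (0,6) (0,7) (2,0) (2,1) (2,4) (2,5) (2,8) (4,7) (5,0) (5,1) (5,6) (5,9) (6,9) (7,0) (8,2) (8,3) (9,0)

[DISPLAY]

■■■■■■■■■                 ┃  ┃                 
■■■■■■■■■                 ┃  ┃                 
■■■■■■■■■                 ┃  ┃                 
■■■■■■■■■                 ┃  ┃                 
■■■■■■■■■                 ┃  ┃                 
■■■■■■■■■                 ┃  ┃                 
■■■■■■■■■                 ┃  ┃                 
■■■■■■■■■                 ┃━━┛                 
■■■■■■■■■                 ┃                    
                          ┃                    
                          ┃                    
                          ┃                    
                          ┃                    
                          ┃                    
━━━━━━━━━━━━━━━━━━━━━━━━━━┛                    
                                               


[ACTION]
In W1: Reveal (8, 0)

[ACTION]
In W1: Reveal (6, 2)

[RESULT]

■■■■■■■■■                 ┃  ┃                 
■■■■■■■■■                 ┃  ┃                 
■■■■■■■■■                 ┃  ┃                 
■■■■■■■■■                 ┃  ┃                 
■■■■■■■■■                 ┃  ┃                 
■1■■■■■■■                 ┃  ┃                 
■■■■■■■■■                 ┃  ┃                 
■■■■■■■■■                 ┃━━┛                 
■■■■■■■■■                 ┃                    
                          ┃                    
                          ┃                    
                          ┃                    
                          ┃                    
                          ┃                    
━━━━━━━━━━━━━━━━━━━━━━━━━━┛                    
                                               


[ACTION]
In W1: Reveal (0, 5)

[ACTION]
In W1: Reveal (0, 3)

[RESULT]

31123■■■■                 ┃  ┃                 
■■■■■■■■■                 ┃  ┃                 
■■■■■■■■■                 ┃  ┃                 
■■■■■■■■■                 ┃  ┃                 
■■■■■■■■■                 ┃  ┃                 
■1■■■■■■■                 ┃  ┃                 
■■■■■■■■■                 ┃  ┃                 
■■■■■■■■■                 ┃━━┛                 
■■■■■■■■■                 ┃                    
                          ┃                    
                          ┃                    
                          ┃                    
                          ┃                    
                          ┃                    
━━━━━━━━━━━━━━━━━━━━━━━━━━┛                    
                                               


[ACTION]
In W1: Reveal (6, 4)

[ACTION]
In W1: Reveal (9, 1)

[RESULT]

31123■■■■                 ┃  ┃                 
■■■■■■■■■                 ┃  ┃                 
■1122■■■■                 ┃  ┃                 
■1  1■■■■                 ┃  ┃                 
■1  1■■■■                 ┃  ┃                 
■1  1112■                 ┃  ┃                 
■221   11                 ┃  ┃                 
■■■1                      ┃━━┛                 
2■■1                      ┃                    
                          ┃                    
                          ┃                    
                          ┃                    
                          ┃                    
                          ┃                    
━━━━━━━━━━━━━━━━━━━━━━━━━━┛                    
                                               


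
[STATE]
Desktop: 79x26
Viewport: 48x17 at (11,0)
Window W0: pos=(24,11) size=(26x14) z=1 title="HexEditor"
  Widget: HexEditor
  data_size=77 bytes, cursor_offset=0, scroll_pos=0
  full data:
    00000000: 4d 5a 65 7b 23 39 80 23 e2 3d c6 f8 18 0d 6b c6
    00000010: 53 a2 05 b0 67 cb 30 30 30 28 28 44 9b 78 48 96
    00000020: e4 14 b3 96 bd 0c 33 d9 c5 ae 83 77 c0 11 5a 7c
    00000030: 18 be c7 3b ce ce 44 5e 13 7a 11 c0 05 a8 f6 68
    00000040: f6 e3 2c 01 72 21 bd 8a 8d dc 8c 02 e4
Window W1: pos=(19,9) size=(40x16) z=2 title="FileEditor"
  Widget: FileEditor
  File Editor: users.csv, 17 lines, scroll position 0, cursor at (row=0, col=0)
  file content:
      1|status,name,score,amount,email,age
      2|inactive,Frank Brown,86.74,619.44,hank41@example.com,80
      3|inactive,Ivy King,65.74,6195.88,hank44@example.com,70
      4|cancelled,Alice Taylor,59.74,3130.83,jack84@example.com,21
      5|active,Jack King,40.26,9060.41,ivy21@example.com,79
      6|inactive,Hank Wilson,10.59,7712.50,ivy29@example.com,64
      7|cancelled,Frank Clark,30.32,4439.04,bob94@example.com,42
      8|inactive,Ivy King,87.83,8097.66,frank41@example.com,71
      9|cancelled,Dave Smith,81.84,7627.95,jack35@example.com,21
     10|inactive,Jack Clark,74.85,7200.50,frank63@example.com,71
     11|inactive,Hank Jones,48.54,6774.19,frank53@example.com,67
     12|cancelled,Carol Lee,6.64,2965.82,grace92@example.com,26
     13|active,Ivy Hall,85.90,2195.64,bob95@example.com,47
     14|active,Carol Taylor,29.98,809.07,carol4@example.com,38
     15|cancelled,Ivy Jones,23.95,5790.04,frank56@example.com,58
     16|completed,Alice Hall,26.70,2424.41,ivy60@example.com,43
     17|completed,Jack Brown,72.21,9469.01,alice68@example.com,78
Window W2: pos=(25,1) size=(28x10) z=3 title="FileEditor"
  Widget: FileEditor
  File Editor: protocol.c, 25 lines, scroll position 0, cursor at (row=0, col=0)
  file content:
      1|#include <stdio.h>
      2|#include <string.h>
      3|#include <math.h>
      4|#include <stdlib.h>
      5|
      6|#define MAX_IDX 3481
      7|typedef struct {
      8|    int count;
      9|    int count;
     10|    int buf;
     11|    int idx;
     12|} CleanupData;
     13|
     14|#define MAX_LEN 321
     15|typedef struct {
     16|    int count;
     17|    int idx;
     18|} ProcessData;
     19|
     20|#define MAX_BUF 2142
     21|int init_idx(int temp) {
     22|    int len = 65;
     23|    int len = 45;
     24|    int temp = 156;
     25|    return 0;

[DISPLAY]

                                                
              ┏━━━━━━━━━━━━━━━━━━━━━━━━━━┓      
              ┃ FileEditor               ┃      
              ┠──────────────────────────┨      
              ┃█include <stdio.h>       ▲┃      
              ┃#include <string.h>      █┃      
              ┃#include <math.h>        ░┃      
              ┃#include <stdlib.h>      ░┃      
              ┃                         ░┃      
        ┏━━━━━┃#define MAX_IDX 3481     ▼┃━━━━━┓
        ┃ File┗━━━━━━━━━━━━━━━━━━━━━━━━━━┛     ┃
        ┠──────────────────────────────────────┨
        ┃█tatus,name,score,amount,email,age   ▲┃
        ┃inactive,Frank Brown,86.74,619.44,han█┃
        ┃inactive,Ivy King,65.74,6195.88,hank4░┃
        ┃cancelled,Alice Taylor,59.74,3130.83,░┃
        ┃active,Jack King,40.26,9060.41,ivy21@░┃


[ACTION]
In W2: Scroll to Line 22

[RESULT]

                                                
              ┏━━━━━━━━━━━━━━━━━━━━━━━━━━┓      
              ┃ FileEditor               ┃      
              ┠──────────────────────────┨      
              ┃#define MAX_BUF 2142     ▲┃      
              ┃int init_idx(int temp) { ░┃      
              ┃    int len = 65;        ░┃      
              ┃    int len = 45;        ░┃      
              ┃    int temp = 156;      █┃      
        ┏━━━━━┃    return 0;            ▼┃━━━━━┓
        ┃ File┗━━━━━━━━━━━━━━━━━━━━━━━━━━┛     ┃
        ┠──────────────────────────────────────┨
        ┃█tatus,name,score,amount,email,age   ▲┃
        ┃inactive,Frank Brown,86.74,619.44,han█┃
        ┃inactive,Ivy King,65.74,6195.88,hank4░┃
        ┃cancelled,Alice Taylor,59.74,3130.83,░┃
        ┃active,Jack King,40.26,9060.41,ivy21@░┃


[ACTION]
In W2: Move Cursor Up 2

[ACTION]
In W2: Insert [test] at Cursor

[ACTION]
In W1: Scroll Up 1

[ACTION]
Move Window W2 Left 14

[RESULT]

                                                
┏━━━━━━━━━━━━━━━━━━━━━━━━━━┓                    
┃ FileEditor               ┃                    
┠──────────────────────────┨                    
┃#define MAX_BUF 2142     ▲┃                    
┃int init_idx(int temp) { ░┃                    
┃    int len = 65;        ░┃                    
┃    int len = 45;        ░┃                    
┃    int temp = 156;      █┃                    
┃    return 0;            ▼┃━━━━━━━━━━━━━━━━━━━┓
┗━━━━━━━━━━━━━━━━━━━━━━━━━━┛                   ┃
        ┠──────────────────────────────────────┨
        ┃█tatus,name,score,amount,email,age   ▲┃
        ┃inactive,Frank Brown,86.74,619.44,han█┃
        ┃inactive,Ivy King,65.74,6195.88,hank4░┃
        ┃cancelled,Alice Taylor,59.74,3130.83,░┃
        ┃active,Jack King,40.26,9060.41,ivy21@░┃


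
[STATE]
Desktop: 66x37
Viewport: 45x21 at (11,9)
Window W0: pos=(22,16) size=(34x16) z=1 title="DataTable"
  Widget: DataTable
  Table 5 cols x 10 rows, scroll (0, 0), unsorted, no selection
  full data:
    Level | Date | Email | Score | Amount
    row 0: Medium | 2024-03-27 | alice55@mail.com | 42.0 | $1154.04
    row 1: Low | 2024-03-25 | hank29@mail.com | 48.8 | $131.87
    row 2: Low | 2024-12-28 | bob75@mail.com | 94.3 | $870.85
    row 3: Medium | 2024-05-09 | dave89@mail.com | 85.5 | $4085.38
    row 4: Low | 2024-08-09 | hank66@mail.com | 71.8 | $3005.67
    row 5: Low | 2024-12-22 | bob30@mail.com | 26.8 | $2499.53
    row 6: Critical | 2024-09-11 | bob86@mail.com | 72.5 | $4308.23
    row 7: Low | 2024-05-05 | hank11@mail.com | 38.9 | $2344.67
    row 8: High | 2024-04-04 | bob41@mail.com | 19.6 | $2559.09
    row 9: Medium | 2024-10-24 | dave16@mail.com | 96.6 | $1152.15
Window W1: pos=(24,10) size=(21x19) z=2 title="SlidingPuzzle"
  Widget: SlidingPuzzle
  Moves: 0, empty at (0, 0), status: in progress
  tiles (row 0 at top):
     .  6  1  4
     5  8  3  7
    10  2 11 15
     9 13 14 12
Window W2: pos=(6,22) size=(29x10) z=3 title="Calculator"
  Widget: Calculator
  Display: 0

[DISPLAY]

                                             
             ┏━━━━━━━━━━━━━━━━━━━┓           
             ┃ SlidingPuzzle     ┃           
             ┠───────────────────┨           
             ┃┌────┬────┬────┬───┃           
             ┃│    │  6 │  1 │  4┃           
             ┃├────┼────┼────┼───┃           
           ┏━┃│  5 │  8 │  3 │  7┃━━━━━━━━━━┓
           ┃ ┃├────┼────┼────┼───┃          ┃
           ┠─┃│ 10 │  2 │ 11 │ 15┃──────────┨
           ┃L┃├────┼────┼────┼───┃ail       ┃
           ┃─┃│  9 │ 13 │ 14 │ 12┃──────────┃
           ┃M┃└────┴────┴────┴───┃ice55@mail┃
━━━━━━━━━━━━━━━━━━━━━━━┓         ┃nk29@mail.┃
culator                ┃         ┃b75@mail.c┃
───────────────────────┨         ┃ve89@mail.┃
                      0┃         ┃nk66@mail.┃
┬───┬───┬───┐          ┃         ┃b30@mail.c┃
│ 8 │ 9 │ ÷ │          ┃         ┃b86@mail.c┃
┼───┼───┼───┤          ┃━━━━━━━━━┛nk11@mail.┃
│ 5 │ 6 │ × │          ┃4-04-04│bob41@mail.c┃


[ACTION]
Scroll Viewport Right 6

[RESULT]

                                             
       ┏━━━━━━━━━━━━━━━━━━━┓                 
       ┃ SlidingPuzzle     ┃                 
       ┠───────────────────┨                 
       ┃┌────┬────┬────┬───┃                 
       ┃│    │  6 │  1 │  4┃                 
       ┃├────┼────┼────┼───┃                 
     ┏━┃│  5 │  8 │  3 │  7┃━━━━━━━━━━┓      
     ┃ ┃├────┼────┼────┼───┃          ┃      
     ┠─┃│ 10 │  2 │ 11 │ 15┃──────────┨      
     ┃L┃├────┼────┼────┼───┃ail       ┃      
     ┃─┃│  9 │ 13 │ 14 │ 12┃──────────┃      
     ┃M┃└────┴────┴────┴───┃ice55@mail┃      
━━━━━━━━━━━━━━━━━┓         ┃nk29@mail.┃      
r                ┃         ┃b75@mail.c┃      
─────────────────┨         ┃ve89@mail.┃      
                0┃         ┃nk66@mail.┃      
──┬───┐          ┃         ┃b30@mail.c┃      
9 │ ÷ │          ┃         ┃b86@mail.c┃      
──┼───┤          ┃━━━━━━━━━┛nk11@mail.┃      
6 │ × │          ┃4-04-04│bob41@mail.c┃      


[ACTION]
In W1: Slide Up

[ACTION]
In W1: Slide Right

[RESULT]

                                             
       ┏━━━━━━━━━━━━━━━━━━━┓                 
       ┃ SlidingPuzzle     ┃                 
       ┠───────────────────┨                 
       ┃┌────┬────┬────┬───┃                 
       ┃│  5 │  6 │  1 │  4┃                 
       ┃├────┼────┼────┼───┃                 
     ┏━┃│    │  8 │  3 │  7┃━━━━━━━━━━┓      
     ┃ ┃├────┼────┼────┼───┃          ┃      
     ┠─┃│ 10 │  2 │ 11 │ 15┃──────────┨      
     ┃L┃├────┼────┼────┼───┃ail       ┃      
     ┃─┃│  9 │ 13 │ 14 │ 12┃──────────┃      
     ┃M┃└────┴────┴────┴───┃ice55@mail┃      
━━━━━━━━━━━━━━━━━┓         ┃nk29@mail.┃      
r                ┃         ┃b75@mail.c┃      
─────────────────┨         ┃ve89@mail.┃      
                0┃         ┃nk66@mail.┃      
──┬───┐          ┃         ┃b30@mail.c┃      
9 │ ÷ │          ┃         ┃b86@mail.c┃      
──┼───┤          ┃━━━━━━━━━┛nk11@mail.┃      
6 │ × │          ┃4-04-04│bob41@mail.c┃      


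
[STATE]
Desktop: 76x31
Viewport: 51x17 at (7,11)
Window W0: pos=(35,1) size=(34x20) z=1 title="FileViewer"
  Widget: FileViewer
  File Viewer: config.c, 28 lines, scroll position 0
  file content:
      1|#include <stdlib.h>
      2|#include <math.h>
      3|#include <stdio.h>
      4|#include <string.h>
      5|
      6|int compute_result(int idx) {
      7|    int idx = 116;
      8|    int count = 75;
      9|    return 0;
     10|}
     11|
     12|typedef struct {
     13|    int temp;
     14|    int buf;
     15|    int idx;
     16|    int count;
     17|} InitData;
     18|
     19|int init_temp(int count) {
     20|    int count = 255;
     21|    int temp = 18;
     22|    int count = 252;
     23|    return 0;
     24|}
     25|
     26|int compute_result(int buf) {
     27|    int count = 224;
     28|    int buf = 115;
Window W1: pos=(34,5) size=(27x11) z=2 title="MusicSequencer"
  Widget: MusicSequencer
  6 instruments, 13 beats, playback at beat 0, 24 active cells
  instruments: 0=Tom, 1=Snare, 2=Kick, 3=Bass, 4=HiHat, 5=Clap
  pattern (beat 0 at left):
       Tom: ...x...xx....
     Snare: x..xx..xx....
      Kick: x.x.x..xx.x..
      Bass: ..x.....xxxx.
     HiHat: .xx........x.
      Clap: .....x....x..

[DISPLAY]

                           ┃  Kick█·█·█··██·█··    
                           ┃  Bass··█·····████·    
                           ┃ HiHat·██········█·    
                           ┃  Clap·····█····█··    
                           ┗━━━━━━━━━━━━━━━━━━━━━━━
                            ┃    int temp;         
                            ┃    int buf;          
                            ┃    int idx;          
                            ┃    int count;        
                            ┗━━━━━━━━━━━━━━━━━━━━━━
                                                   
                                                   
                                                   
                                                   
                                                   
                                                   
                                                   


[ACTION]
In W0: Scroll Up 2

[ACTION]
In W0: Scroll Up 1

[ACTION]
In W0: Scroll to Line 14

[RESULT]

                           ┃  Kick█·█·█··██·█··    
                           ┃  Bass··█·····████·    
                           ┃ HiHat·██········█·    
                           ┃  Clap·····█····█··    
                           ┗━━━━━━━━━━━━━━━━━━━━━━━
                            ┃                      
                            ┃int compute_result(int
                            ┃    int count = 224;  
                            ┃    int buf = 115;    
                            ┗━━━━━━━━━━━━━━━━━━━━━━
                                                   
                                                   
                                                   
                                                   
                                                   
                                                   
                                                   


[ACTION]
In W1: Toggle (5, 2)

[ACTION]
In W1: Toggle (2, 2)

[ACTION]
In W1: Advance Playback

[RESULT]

                           ┃  Kick█···█··██·█··    
                           ┃  Bass··█·····████·    
                           ┃ HiHat·██········█·    
                           ┃  Clap··█··█····█··    
                           ┗━━━━━━━━━━━━━━━━━━━━━━━
                            ┃                      
                            ┃int compute_result(int
                            ┃    int count = 224;  
                            ┃    int buf = 115;    
                            ┗━━━━━━━━━━━━━━━━━━━━━━
                                                   
                                                   
                                                   
                                                   
                                                   
                                                   
                                                   


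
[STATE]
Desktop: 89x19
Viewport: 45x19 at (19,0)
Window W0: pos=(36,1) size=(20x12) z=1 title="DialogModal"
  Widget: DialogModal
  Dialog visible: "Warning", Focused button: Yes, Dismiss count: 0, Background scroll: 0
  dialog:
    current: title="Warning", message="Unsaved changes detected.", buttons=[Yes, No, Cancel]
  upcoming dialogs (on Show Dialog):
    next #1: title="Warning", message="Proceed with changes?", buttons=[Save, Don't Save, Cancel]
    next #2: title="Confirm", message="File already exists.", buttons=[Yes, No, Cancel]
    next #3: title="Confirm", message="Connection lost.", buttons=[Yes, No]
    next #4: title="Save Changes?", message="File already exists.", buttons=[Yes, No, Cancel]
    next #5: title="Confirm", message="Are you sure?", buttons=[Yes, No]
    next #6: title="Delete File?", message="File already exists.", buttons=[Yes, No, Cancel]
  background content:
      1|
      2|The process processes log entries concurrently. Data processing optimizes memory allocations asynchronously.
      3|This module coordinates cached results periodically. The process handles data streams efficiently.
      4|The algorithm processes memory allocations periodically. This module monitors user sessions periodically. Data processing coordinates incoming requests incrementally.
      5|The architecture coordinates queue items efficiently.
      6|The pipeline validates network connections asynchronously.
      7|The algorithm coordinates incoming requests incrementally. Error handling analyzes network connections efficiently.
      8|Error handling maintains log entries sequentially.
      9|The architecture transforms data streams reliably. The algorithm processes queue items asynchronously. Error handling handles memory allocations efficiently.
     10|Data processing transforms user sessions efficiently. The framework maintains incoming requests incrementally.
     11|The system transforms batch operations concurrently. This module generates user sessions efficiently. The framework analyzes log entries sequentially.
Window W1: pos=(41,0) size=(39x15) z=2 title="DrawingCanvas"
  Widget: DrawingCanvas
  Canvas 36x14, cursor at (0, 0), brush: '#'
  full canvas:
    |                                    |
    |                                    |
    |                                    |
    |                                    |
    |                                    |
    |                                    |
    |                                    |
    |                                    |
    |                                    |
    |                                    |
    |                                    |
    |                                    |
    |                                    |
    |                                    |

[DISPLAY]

                      ┏━━━━━━━━━━━━━━━━━━━━━━
                 ┏━━━━┃ DrawingCanvas        
                 ┃ Dia┠──────────────────────
                 ┠────┃+                     
                 ┃    ┃                      
                 ┃Th┌─┃                      
                 ┃Th│ ┃                      
                 ┃Th│U┃                      
                 ┃Th│[┃                      
                 ┃Th└─┃                      
                 ┃The ┃                      
                 ┃Erro┃                      
                 ┗━━━━┃                      
                      ┃                      
                      ┗━━━━━━━━━━━━━━━━━━━━━━
                                             
                                             
                                             
                                             


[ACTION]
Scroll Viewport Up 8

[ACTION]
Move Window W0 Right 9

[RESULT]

                      ┏━━━━━━━━━━━━━━━━━━━━━━
                      ┃ DrawingCanvas        
                      ┠──────────────────────
                      ┃+                     
                      ┃                      
                      ┃                      
                      ┃                      
                      ┃                      
                      ┃                      
                      ┃                      
                      ┃                      
                      ┃                      
                      ┃                      
                      ┃                      
                      ┗━━━━━━━━━━━━━━━━━━━━━━
                                             
                                             
                                             
                                             


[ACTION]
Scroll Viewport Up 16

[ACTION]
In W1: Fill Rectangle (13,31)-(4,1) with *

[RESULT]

                      ┏━━━━━━━━━━━━━━━━━━━━━━
                      ┃ DrawingCanvas        
                      ┠──────────────────────
                      ┃+                     
                      ┃                      
                      ┃                      
                      ┃                      
                      ┃ *********************
                      ┃ *********************
                      ┃ *********************
                      ┃ *********************
                      ┃ *********************
                      ┃ *********************
                      ┃ *********************
                      ┗━━━━━━━━━━━━━━━━━━━━━━
                                             
                                             
                                             
                                             


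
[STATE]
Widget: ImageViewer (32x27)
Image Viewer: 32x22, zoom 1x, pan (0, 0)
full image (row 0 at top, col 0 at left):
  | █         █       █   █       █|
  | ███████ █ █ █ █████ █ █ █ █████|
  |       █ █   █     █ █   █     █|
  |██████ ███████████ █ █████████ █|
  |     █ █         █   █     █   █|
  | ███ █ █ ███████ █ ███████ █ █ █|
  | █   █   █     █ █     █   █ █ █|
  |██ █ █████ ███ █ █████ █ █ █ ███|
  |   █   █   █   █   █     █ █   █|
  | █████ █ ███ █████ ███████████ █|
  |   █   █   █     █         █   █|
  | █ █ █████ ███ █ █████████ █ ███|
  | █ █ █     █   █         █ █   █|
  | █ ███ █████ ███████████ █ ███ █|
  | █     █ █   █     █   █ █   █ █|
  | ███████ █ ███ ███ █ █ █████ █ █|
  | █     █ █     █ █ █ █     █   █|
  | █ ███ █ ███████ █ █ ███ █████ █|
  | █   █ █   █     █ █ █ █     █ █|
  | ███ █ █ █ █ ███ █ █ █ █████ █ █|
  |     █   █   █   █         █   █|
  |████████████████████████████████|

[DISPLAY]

 █         █       █   █       █
 ███████ █ █ █ █████ █ █ █ █████
       █ █   █     █ █   █     █
██████ ███████████ █ █████████ █
     █ █         █   █     █   █
 ███ █ █ ███████ █ ███████ █ █ █
 █   █   █     █ █     █   █ █ █
██ █ █████ ███ █ █████ █ █ █ ███
   █   █   █   █   █     █ █   █
 █████ █ ███ █████ ███████████ █
   █   █   █     █         █   █
 █ █ █████ ███ █ █████████ █ ███
 █ █ █     █   █         █ █   █
 █ ███ █████ ███████████ █ ███ █
 █     █ █   █     █   █ █   █ █
 ███████ █ ███ ███ █ █ █████ █ █
 █     █ █     █ █ █ █     █   █
 █ ███ █ ███████ █ █ ███ █████ █
 █   █ █   █     █ █ █ █     █ █
 ███ █ █ █ █ ███ █ █ █ █████ █ █
     █   █   █   █         █   █
████████████████████████████████
                                
                                
                                
                                
                                


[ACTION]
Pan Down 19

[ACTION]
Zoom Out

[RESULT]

 ███ █ █ █ █ ███ █ █ █ █████ █ █
     █   █   █   █         █   █
████████████████████████████████
                                
                                
                                
                                
                                
                                
                                
                                
                                
                                
                                
                                
                                
                                
                                
                                
                                
                                
                                
                                
                                
                                
                                
                                


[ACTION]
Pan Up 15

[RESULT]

     █ █         █   █     █   █
 ███ █ █ ███████ █ ███████ █ █ █
 █   █   █     █ █     █   █ █ █
██ █ █████ ███ █ █████ █ █ █ ███
   █   █   █   █   █     █ █   █
 █████ █ ███ █████ ███████████ █
   █   █   █     █         █   █
 █ █ █████ ███ █ █████████ █ ███
 █ █ █     █   █         █ █   █
 █ ███ █████ ███████████ █ ███ █
 █     █ █   █     █   █ █   █ █
 ███████ █ ███ ███ █ █ █████ █ █
 █     █ █     █ █ █ █     █   █
 █ ███ █ ███████ █ █ ███ █████ █
 █   █ █   █     █ █ █ █     █ █
 ███ █ █ █ █ ███ █ █ █ █████ █ █
     █   █   █   █         █   █
████████████████████████████████
                                
                                
                                
                                
                                
                                
                                
                                
                                


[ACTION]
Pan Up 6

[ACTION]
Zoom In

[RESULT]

  ██                  ██        
  ██                  ██        
  ██████████████  ██  ██  ██  ██
  ██████████████  ██  ██  ██  ██
              ██  ██      ██    
              ██  ██      ██    
████████████  ██████████████████
████████████  ██████████████████
          ██  ██                
          ██  ██                
  ██████  ██  ██  ██████████████
  ██████  ██  ██  ██████████████
  ██      ██      ██          ██
  ██      ██      ██          ██
████  ██  ██████████  ██████  ██
████  ██  ██████████  ██████  ██
      ██      ██      ██      ██
      ██      ██      ██      ██
  ██████████  ██  ██████  ██████
  ██████████  ██  ██████  ██████
      ██      ██      ██        
      ██      ██      ██        
  ██  ██  ██████████  ██████  ██
  ██  ██  ██████████  ██████  ██
  ██  ██  ██          ██      ██
  ██  ██  ██          ██      ██
  ██  ██████  ██████████  ██████
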